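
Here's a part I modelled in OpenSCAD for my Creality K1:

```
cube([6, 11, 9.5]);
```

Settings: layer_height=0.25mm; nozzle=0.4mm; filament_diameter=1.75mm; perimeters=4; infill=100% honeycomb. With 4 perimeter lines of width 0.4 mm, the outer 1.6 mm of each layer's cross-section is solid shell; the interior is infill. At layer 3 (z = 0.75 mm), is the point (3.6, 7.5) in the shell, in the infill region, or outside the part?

infill

At z = 0.75 mm: the cube is present — its section is the full 6×11 rectangle. Overall, the cross-section is a single solid region. The nearest boundary edge runs (6.00, 0.00)→(6.00, 11.00); distance from the point to it = 2.40 mm. The point is inside the cross-section and 2.40 mm from the nearest boundary — more than the 1.6 mm shell width (4 × 0.4), so it's in the infill interior.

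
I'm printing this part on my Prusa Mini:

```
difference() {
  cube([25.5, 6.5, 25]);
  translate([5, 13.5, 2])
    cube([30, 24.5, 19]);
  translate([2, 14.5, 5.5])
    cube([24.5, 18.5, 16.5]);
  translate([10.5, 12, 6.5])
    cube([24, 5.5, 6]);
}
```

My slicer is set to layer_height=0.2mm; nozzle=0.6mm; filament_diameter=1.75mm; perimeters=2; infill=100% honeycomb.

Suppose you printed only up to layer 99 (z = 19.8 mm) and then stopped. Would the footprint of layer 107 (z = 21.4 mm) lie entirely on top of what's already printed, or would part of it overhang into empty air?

entirely on top

Compare the two slices. At z = 19.8: the cube (footprint 25.5×6.5) is included at this height (area 165.75 mm²); the 30×24.5 cube at (5, 13.5) contributes its full rectangle (area 735.00 mm²); the 24.5×18.5 cube at (2, 14.5) contributes its full rectangle (area 453.25 mm²); the cube at (10.5, 12) is absent (z outside [6.5, 12.5]); After the difference (first − rest): starting from the 25.5×6.5 cube (165.75 mm²), the 30×24.5 cube at (5, 13.5) misses the remaining region (no effect); the 24.5×18.5 cube at (2, 14.5) misses the remaining region (no effect) — area = 165.75 mm². At z = 21.4: the 25.5×6.5 cube contributes its full rectangle (area 165.75 mm²); the cube at (5, 13.5) is absent (z outside [2, 21]); the cube at (2, 14.5) (footprint 24.5×18.5) is included at this height (area 453.25 mm²); the cube at (10.5, 12) does not reach this height (z outside [6.5, 12.5]); Subtracting the remaining from the first: starting from the 25.5×6.5 cube (165.75 mm²), the 24.5×18.5 cube at (2, 14.5) misses the remaining region (no effect) — area = 165.75 mm². Checking containment: the cross-section at z = 21.4 is a subset of the cross-section at z = 19.8.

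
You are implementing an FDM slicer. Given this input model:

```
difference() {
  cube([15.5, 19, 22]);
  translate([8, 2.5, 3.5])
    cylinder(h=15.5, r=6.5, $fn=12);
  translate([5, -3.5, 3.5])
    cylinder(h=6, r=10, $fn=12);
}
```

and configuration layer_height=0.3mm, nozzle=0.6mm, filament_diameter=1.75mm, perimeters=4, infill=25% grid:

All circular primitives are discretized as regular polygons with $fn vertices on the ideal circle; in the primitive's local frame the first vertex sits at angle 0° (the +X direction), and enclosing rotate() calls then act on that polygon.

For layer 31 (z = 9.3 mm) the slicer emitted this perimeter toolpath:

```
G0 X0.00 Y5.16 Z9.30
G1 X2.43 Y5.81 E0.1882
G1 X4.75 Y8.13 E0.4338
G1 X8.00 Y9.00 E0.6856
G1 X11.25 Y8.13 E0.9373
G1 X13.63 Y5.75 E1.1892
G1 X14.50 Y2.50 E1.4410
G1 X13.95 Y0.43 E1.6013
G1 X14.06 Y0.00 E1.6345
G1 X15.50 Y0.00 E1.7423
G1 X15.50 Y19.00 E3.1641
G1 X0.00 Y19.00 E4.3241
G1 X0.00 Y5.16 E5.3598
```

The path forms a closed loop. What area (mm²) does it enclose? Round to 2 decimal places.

Apply the shoelace formula to the sequence of (X, Y) vertices; enclosed area = 190.00 mm².

190.00 mm²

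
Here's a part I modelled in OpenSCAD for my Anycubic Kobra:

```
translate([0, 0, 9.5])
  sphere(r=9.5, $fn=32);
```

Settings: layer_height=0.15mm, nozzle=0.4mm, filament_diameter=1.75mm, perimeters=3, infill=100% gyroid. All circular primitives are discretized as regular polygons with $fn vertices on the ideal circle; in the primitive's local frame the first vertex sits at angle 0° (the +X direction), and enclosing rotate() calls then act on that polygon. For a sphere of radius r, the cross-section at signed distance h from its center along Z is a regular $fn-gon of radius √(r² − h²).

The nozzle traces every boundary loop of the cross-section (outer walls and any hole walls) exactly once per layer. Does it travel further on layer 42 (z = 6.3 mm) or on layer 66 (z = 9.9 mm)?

Layer 42 (z = 6.3): the r=9.5 sphere slices to a regular 32-gon of circumradius 8.945 (√(r²−h²) with h=3.2 from center) (perimeter = 2·32·8.945·sin(180°/32) = 56.11 mm). So its perimeter = 56.11 mm. Layer 66 (z = 9.9): the r=9.5 sphere slices to a regular 32-gon of circumradius 9.492 (√(r²−h²) with h=0.4 from center) (perimeter = 2·32·9.492·sin(180°/32) = 59.54 mm). So its perimeter = 59.54 mm. Layer 66 is larger (59.54 vs 56.11 mm).

layer 66 (z = 9.9 mm)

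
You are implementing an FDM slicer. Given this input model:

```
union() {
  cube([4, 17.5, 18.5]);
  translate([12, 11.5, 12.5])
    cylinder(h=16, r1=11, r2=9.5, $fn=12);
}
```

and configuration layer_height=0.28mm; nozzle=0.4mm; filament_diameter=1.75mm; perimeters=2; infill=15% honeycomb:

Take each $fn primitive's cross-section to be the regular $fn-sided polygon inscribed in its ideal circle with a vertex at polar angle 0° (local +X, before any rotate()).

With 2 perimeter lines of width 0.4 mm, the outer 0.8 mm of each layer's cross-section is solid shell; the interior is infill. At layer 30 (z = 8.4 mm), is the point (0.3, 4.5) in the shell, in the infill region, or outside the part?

At z = 8.4 mm: the cube is present — its section is the full 4×17.5 rectangle; the cone at (12, 11.5) is not intersected at this z (z outside [12.5, 28.5]); Merging all regions: only the 4×17.5 cube is present, so the union is just that shape — 1 connected region. Overall, the cross-section is a single solid region. The nearest boundary edge runs (0.00, 17.50)→(0.00, 0.00); distance from the point to it = 0.30 mm. The point is inside the cross-section, 0.30 mm from the nearest boundary — within the 0.8 mm shell band (2 × 0.4).

shell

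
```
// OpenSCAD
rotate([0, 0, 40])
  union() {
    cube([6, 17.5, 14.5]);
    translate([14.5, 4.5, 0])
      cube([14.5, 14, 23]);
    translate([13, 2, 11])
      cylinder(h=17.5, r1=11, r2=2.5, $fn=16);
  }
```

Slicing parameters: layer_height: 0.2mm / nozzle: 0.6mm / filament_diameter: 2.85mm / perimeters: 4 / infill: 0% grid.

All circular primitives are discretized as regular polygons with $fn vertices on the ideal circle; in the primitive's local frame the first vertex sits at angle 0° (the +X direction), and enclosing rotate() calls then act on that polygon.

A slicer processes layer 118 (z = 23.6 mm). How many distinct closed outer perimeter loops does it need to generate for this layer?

At z = 23.6 mm: the cube does not reach this height (z outside [0, 14.5]); the cube at (14.5, 4.5) is absent (z outside [0, 23]); the cone at (13, 2) (r1=11→r2=2.5) has section circumradius 4.880 here — a regular 16-gon; Combining (union): only the cone at (13, 2) is present, so the union is just that shape — 1 connected region; (rotated 40° about Z; rotation is an isometry so areas/perimeters/island counts are preserved). The result has 1 disconnected region.

1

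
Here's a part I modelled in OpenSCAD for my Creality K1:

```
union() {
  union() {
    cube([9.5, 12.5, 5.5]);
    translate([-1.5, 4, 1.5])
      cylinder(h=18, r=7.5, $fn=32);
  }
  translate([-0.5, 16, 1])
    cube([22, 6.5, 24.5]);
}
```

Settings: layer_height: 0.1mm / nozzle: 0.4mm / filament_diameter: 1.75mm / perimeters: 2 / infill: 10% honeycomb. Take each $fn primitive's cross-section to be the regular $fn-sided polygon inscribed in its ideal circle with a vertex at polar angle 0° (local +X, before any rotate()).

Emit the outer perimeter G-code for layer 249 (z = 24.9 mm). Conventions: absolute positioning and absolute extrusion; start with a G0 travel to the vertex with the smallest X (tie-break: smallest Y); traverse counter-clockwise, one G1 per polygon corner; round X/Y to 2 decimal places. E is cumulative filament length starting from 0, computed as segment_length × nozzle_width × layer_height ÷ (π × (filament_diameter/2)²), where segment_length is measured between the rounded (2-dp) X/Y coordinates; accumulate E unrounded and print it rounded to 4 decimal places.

At z = 24.9 mm: the cube is not intersected at this z (z outside [0, 5.5]); the cylinder at (-1.5, 4) does not reach this height (z outside [1.5, 19.5]); Combining (union): nothing is present at this height; the cube at (-0.5, 16) (footprint 22×6.5) is included at this height; Taking the union: only the 22×6.5 cube at (-0.5, 16) is present, so the union is just that shape — 1 connected region. The outline is a single polygon with 4 vertices. Extrusion per mm of travel: 0.4 × 0.1 / (π × 0.875²) = 0.016630. Accumulating E over each segment gives final E = 0.9479.

G0 X-0.50 Y16.00 Z24.90
G1 X21.50 Y16.00 E0.3659
G1 X21.50 Y22.50 E0.4740
G1 X-0.50 Y22.50 E0.8398
G1 X-0.50 Y16.00 E0.9479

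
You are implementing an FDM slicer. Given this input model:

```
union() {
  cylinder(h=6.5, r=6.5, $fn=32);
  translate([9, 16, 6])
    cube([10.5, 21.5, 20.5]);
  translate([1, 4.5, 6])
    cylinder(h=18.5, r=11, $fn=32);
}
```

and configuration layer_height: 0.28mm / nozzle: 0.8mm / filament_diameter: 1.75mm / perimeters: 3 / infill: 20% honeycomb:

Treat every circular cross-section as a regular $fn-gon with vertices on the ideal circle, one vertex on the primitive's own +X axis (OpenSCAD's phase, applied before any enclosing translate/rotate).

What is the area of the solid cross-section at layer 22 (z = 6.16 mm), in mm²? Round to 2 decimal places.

At z = 6.16 mm: the r=6.5 cylinder gives a regular 32-gon of circumradius 6.5 (constant along its height) (area = (32/2)·6.500²·sin(360°/32) = 131.88 mm²); the 10.5×21.5 cube at (9, 16) contributes its full rectangle (area 225.75 mm²); the r=11 cylinder at (1, 4.5) contributes a regular 32-gon of circumradius 11 (area = (32/2)·11.000²·sin(360°/32) = 377.69 mm²); Combining (union): the regions partially overlap — summed areas 735.33 mm² minus the doubly-counted overlap 131.55 mm² gives 603.78 mm² — area = 603.78 mm². Overall, the cross-section has 2 separate islands. Net area = 603.78 mm².

603.78 mm²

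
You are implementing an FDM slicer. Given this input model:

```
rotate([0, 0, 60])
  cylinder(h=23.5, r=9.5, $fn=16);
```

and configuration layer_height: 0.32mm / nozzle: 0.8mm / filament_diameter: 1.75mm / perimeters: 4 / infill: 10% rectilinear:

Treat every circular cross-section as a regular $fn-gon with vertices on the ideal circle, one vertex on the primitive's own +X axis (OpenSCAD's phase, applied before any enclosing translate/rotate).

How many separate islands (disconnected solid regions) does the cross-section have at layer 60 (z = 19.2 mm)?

1

At z = 19.2 mm: the r=9.5 cylinder contributes a regular 16-gon of circumradius 9.5; (rotated 60° about Z; rotation is an isometry so areas/perimeters/island counts are preserved). Overall, the cross-section is a single solid region. Island count = 1.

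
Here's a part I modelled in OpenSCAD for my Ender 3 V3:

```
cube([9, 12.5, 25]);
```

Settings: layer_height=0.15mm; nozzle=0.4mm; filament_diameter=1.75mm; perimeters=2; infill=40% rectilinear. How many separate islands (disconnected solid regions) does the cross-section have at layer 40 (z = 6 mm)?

At z = 6 mm: the cube (footprint 9×12.5) is included at this height. Overall, the cross-section is a single solid region. Island count = 1.

1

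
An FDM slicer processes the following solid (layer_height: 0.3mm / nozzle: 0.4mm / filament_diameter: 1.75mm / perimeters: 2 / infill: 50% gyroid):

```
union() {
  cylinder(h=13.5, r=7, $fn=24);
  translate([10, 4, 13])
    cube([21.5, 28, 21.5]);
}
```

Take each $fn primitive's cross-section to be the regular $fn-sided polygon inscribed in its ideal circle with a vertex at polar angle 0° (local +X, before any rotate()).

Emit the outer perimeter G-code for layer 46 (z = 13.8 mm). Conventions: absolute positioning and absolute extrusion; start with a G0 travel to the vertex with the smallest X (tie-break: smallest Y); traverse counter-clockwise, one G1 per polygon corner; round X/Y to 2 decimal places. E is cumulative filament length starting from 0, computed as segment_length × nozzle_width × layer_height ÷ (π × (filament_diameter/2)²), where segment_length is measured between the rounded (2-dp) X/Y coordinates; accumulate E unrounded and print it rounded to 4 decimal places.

At z = 13.8 mm: the cylinder is not intersected at this z (z outside [0, 13.5]); the cube at (10, 4) is present — its section is the full 21.5×28 rectangle; Combining (union): only the 21.5×28 cube at (10, 4) is present, so the union is just that shape — 1 connected region. The outline is a single polygon with 4 vertices. Extrusion per mm of travel: 0.4 × 0.3 / (π × 0.875²) = 0.049890. Accumulating E over each segment gives final E = 4.9391.

G0 X10.00 Y4.00 Z13.80
G1 X31.50 Y4.00 E1.0726
G1 X31.50 Y32.00 E2.4696
G1 X10.00 Y32.00 E3.5422
G1 X10.00 Y4.00 E4.9391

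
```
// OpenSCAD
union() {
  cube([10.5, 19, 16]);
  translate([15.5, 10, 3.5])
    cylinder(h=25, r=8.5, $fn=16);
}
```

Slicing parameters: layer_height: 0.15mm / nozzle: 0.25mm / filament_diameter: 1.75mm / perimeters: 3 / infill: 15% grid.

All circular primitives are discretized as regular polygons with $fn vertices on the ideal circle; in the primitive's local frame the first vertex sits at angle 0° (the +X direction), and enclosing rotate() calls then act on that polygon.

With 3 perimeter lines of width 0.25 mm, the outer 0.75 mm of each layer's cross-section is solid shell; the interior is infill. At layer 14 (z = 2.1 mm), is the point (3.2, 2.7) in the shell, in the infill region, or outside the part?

At z = 2.1 mm: the cube is present — its section is the full 10.5×19 rectangle; the cylinder at (15.5, 10) does not reach this height (z outside [3.5, 28.5]); Combining (union): only the 10.5×19 cube is present, so the union is just that shape — 1 connected region. Overall, the cross-section is a single solid region. The nearest boundary edge runs (0.00, 0.00)→(10.50, 0.00); distance from the point to it = 2.70 mm. The point is inside the cross-section and 2.70 mm from the nearest boundary — more than the 0.75 mm shell width (3 × 0.25), so it's in the infill interior.

infill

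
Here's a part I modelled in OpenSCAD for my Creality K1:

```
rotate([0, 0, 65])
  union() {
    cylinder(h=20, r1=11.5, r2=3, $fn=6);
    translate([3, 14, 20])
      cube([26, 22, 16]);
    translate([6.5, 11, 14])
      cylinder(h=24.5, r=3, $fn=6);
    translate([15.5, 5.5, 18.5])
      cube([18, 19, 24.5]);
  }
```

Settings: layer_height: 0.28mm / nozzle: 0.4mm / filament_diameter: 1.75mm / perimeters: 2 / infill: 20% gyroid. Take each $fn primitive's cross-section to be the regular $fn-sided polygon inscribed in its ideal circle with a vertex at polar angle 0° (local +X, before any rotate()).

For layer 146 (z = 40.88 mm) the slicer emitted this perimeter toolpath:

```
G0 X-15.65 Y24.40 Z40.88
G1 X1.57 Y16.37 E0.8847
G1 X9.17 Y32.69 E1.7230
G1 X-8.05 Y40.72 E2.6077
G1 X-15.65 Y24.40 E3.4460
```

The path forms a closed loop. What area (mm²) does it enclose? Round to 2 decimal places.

342.06 mm²

Apply the shoelace formula to the sequence of (X, Y) vertices; enclosed area = 342.06 mm².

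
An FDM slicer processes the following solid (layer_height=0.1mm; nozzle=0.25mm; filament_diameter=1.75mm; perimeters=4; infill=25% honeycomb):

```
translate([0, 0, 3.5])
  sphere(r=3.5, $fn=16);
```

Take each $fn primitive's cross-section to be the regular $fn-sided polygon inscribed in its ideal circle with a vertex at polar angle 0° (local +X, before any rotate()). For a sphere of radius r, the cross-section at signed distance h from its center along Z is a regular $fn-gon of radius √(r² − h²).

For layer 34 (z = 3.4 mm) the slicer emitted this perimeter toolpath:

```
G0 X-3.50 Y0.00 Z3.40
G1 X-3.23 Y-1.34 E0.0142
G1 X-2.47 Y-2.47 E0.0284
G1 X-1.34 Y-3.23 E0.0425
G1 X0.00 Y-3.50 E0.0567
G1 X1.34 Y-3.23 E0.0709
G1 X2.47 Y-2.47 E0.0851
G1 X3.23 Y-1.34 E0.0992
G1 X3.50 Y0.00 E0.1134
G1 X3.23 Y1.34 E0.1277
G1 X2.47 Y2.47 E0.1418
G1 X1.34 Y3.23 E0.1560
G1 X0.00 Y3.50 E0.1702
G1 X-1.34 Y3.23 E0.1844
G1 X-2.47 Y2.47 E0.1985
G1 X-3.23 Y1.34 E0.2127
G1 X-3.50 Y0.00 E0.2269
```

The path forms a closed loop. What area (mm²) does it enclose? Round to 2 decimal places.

Apply the shoelace formula to the sequence of (X, Y) vertices; enclosed area = 37.43 mm².

37.43 mm²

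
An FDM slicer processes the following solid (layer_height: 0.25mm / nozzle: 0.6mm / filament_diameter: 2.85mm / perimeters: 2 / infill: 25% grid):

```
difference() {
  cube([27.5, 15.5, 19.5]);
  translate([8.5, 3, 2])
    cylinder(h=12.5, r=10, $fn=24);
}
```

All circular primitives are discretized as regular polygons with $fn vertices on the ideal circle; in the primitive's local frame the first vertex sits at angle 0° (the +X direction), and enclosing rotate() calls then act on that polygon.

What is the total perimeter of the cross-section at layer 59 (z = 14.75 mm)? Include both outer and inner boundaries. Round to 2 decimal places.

86.00 mm

At z = 14.75 mm: the 27.5×15.5 cube contributes its full rectangle (perimeter 86.00 mm); the cylinder at (8.5, 3) is not intersected at this z (z outside [2, 14.5]); Subtracting the remaining from the first: none of the subtracted shapes is present at this height, so the 27.5×15.5 cube is unchanged — boundary = 86.00 mm. Overall, the cross-section is a single solid region. Total boundary length (outer) = 86.00 mm.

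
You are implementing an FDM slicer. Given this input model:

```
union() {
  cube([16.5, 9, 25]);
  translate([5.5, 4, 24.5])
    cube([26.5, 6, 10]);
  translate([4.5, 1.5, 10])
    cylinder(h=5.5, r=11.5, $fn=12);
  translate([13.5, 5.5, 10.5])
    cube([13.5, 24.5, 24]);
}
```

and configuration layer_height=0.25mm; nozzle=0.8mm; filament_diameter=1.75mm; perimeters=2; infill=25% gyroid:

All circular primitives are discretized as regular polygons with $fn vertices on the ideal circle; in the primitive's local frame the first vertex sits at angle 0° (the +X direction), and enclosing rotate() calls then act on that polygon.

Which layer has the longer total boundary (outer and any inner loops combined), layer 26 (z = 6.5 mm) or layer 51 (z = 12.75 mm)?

layer 51 (z = 12.75 mm)

Layer 26 (z = 6.5): the cube (footprint 16.5×9) is included at this height (perimeter 51.00 mm); the cube at (5.5, 4) does not reach this height (z outside [24.5, 34.5]); the cylinder at (4.5, 1.5) does not reach this height (z outside [10, 15.5]); the cube at (13.5, 5.5) is not intersected at this z (z outside [10.5, 34.5]); Combining (union): only the 16.5×9 cube is present, so the union is just that shape — boundary = 51.00 mm. So its perimeter = 51.00 mm. Layer 51 (z = 12.75): the 16.5×9 cube contributes its full rectangle (perimeter 51.00 mm); the cube at (5.5, 4) is not intersected at this z (z outside [24.5, 34.5]); the r=11.5 cylinder at (4.5, 1.5) gives a regular 12-gon of circumradius 11.5 (constant along its height) (perimeter = 2·12·11.500·sin(180°/12) = 71.43 mm); the cube at (13.5, 5.5) (footprint 13.5×24.5) is included at this height (perimeter 76.00 mm); Merging all regions: the regions partially overlap (shared area 145.54 mm²), so the edge portions inside another operand are dropped and the merged outline is re-measured after clipping — boundary = 138.15 mm. So its perimeter = 138.15 mm. Layer 51 is larger (138.15 vs 51.00 mm).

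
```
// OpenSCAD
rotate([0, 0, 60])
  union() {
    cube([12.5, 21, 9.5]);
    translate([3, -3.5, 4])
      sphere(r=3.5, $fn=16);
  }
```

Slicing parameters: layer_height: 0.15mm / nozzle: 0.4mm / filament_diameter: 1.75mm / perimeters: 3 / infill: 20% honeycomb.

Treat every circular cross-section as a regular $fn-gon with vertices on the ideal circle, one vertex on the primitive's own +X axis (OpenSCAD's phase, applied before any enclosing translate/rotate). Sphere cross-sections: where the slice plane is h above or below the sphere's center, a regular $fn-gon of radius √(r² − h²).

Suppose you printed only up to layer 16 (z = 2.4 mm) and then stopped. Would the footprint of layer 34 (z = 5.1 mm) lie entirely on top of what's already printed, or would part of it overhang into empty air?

Compare the two slices. At z = 2.4: the 12.5×21 cube contributes its full rectangle (area 262.50 mm²); the sphere at (3, -3.5): section is a regular 16-gon, circumradius = √(r²−h²) = √(3.5²−1.6²) = 3.113 (area = (16/2)·3.113²·sin(360°/16) = 29.67 mm²); Taking the union: the 2 present regions are separate (no shared area or edge), so areas and boundary lengths simply add and each stays a separate island — area = 292.17 mm²; (whole slice rotated 60° about Z — lengths, areas and connectivity unchanged). At z = 5.1: the cube is present — its section is the full 12.5×21 rectangle (area 262.50 mm²); the r=3.5 sphere at (3, -3.5) contributes a regular 16-gon of circumradius √(3.5²−1.1²) = 3.323 (area = (16/2)·3.323²·sin(360°/16) = 33.80 mm²); Taking the union: the 2 present regions are separate (no shared area or edge), so areas and boundary lengths simply add and each stays a separate island — area = 296.30 mm²; (whole slice rotated 60° about Z — lengths, areas and connectivity unchanged). Checking containment: at z = 5.1 the cross-section extends beyond the z = 2.4 cross-section by about 4.13 mm².

part overhangs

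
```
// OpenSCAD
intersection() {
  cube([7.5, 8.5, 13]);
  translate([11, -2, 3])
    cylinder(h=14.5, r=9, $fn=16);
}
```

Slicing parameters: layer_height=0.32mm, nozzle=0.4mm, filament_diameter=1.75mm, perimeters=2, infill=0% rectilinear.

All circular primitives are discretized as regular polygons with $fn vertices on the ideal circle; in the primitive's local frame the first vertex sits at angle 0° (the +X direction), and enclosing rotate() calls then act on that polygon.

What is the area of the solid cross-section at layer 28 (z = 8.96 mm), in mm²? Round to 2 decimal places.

21.11 mm²

At z = 8.96 mm: the cube (footprint 7.5×8.5) is included at this height (area 63.75 mm²); the r=9 cylinder at (11, -2) gives a regular 16-gon of circumradius 9 (constant along its height) (area = (16/2)·9.000²·sin(360°/16) = 247.98 mm²); Taking the intersection: the r=9 cylinder at (11, -2) partially overlaps the 7.5×8.5 cube; clipping to the common part keeps 21.11 mm² — area = 21.11 mm². Overall, the cross-section is a single solid region. Net area = 21.11 mm².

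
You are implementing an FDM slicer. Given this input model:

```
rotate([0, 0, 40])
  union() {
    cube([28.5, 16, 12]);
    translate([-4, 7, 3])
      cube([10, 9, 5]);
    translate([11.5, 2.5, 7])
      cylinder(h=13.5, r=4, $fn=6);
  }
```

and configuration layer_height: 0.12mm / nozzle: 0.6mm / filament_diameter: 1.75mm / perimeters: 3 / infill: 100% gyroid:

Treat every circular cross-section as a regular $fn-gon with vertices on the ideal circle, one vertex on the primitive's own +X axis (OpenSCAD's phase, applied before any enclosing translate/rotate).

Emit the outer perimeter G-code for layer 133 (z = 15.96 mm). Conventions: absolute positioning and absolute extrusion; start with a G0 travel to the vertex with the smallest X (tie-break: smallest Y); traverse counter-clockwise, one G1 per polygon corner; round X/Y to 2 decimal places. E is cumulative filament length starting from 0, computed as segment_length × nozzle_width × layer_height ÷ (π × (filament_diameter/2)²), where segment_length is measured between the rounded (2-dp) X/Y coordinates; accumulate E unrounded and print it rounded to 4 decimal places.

At z = 15.96 mm: the cube is not intersected at this z (z outside [0, 12]); the cube at (-4, 7) is absent (z outside [3, 8]); the r=4 cylinder at (11.5, 2.5) contributes a regular 6-gon of circumradius 4; Taking the union: only the r=4 cylinder at (11.5, 2.5) is present, so the union is just that shape — 1 connected region; (rotated 40° about Z; rotation is an isometry so areas/perimeters/island counts are preserved). The outline is a single polygon with 6 vertices. Extrusion per mm of travel: 0.6 × 0.12 / (π × 0.875²) = 0.029934. Accumulating E over each segment gives final E = 0.7186.

G0 X3.44 Y10.68 Z15.96
G1 X4.14 Y6.74 E0.1198
G1 X7.90 Y5.37 E0.2396
G1 X10.96 Y7.94 E0.3592
G1 X10.27 Y11.88 E0.4789
G1 X6.51 Y13.25 E0.5987
G1 X3.44 Y10.68 E0.7186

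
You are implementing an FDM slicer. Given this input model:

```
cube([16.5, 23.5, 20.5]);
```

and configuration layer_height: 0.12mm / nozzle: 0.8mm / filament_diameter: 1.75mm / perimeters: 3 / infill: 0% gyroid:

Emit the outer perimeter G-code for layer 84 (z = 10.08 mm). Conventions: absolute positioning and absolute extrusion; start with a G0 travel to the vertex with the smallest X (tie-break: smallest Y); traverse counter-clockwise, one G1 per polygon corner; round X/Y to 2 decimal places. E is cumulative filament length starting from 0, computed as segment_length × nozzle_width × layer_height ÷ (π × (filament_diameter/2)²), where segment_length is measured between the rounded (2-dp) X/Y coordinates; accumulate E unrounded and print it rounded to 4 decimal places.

G0 X0.00 Y0.00 Z10.08
G1 X16.50 Y0.00 E0.6586
G1 X16.50 Y23.50 E1.5965
G1 X0.00 Y23.50 E2.2550
G1 X0.00 Y0.00 E3.1930

At z = 10.08 mm: the cube is present — its section is the full 16.5×23.5 rectangle. The outline is a single polygon with 4 vertices. Extrusion per mm of travel: 0.8 × 0.12 / (π × 0.875²) = 0.039912. Accumulating E over each segment gives final E = 3.1930.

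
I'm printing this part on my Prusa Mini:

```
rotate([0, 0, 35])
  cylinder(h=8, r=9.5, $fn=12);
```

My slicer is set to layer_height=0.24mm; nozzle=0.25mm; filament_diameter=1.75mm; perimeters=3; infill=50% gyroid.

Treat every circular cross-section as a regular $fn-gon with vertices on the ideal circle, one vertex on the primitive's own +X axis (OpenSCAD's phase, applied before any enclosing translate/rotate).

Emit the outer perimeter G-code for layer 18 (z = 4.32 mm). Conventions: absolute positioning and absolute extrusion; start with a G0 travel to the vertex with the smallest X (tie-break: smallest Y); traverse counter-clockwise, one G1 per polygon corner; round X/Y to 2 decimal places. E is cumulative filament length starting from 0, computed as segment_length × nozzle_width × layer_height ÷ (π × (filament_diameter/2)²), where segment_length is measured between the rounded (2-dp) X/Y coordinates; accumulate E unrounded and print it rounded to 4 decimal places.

At z = 4.32 mm: the r=9.5 cylinder contributes a regular 12-gon of circumradius 9.5; (rotated 35° about Z; rotation is an isometry so areas/perimeters/island counts are preserved). The outline is a single polygon with 12 vertices. Extrusion per mm of travel: 0.25 × 0.24 / (π × 0.875²) = 0.024945. Accumulating E over each segment gives final E = 1.4717.

G0 X-9.46 Y-0.83 Z4.32
G1 X-7.78 Y-5.45 E0.1226
G1 X-4.01 Y-8.61 E0.2453
G1 X0.83 Y-9.46 E0.3679
G1 X5.45 Y-7.78 E0.4906
G1 X8.61 Y-4.01 E0.6133
G1 X9.46 Y0.83 E0.7358
G1 X7.78 Y5.45 E0.8585
G1 X4.01 Y8.61 E0.9812
G1 X-0.83 Y9.46 E1.1038
G1 X-5.45 Y7.78 E1.2264
G1 X-8.61 Y4.01 E1.3491
G1 X-9.46 Y-0.83 E1.4717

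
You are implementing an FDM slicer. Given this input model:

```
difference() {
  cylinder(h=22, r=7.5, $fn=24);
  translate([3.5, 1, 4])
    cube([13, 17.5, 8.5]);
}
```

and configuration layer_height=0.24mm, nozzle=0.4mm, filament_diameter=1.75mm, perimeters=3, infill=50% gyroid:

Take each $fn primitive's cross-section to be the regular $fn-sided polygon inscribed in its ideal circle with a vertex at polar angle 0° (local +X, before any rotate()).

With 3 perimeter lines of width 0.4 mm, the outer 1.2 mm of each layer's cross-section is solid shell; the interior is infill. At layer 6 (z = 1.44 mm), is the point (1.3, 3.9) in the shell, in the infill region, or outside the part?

At z = 1.44 mm: the cylinder: section is a regular 24-gon, circumradius r=7.5; the cube at (3.5, 1) is not intersected at this z (z outside [4, 12.5]); Taking the first minus the rest: none of the subtracted shapes is present at this height, so the r=7.5 cylinder is unchanged — 1 connected region. Overall, the cross-section is a single solid region. The nearest boundary edge runs (3.75, 6.50)→(1.94, 7.24); distance from the point to it = 3.34 mm. The point is inside the cross-section and 3.34 mm from the nearest boundary — more than the 1.2 mm shell width (3 × 0.4), so it's in the infill interior.

infill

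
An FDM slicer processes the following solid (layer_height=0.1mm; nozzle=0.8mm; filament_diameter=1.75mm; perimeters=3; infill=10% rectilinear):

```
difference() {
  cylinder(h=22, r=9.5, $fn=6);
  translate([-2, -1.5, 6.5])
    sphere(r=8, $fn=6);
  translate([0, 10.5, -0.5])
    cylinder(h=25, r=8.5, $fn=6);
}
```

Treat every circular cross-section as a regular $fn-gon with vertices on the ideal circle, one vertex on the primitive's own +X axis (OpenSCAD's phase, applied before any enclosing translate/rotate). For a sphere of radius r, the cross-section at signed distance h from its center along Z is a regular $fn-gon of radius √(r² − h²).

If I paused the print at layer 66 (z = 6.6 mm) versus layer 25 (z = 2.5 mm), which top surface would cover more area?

layer 25 (z = 2.5 mm)

Layer 66 (z = 6.6): the r=9.5 cylinder contributes a regular 6-gon of circumradius 9.5 (area = (6/2)·9.500²·sin(360°/6) = 234.48 mm²); the r=8 sphere at (-2, -1.5) slices to a regular 6-gon of circumradius 7.999 (√(r²−h²) with h=0.1 from center) (area = (6/2)·7.999²·sin(360°/6) = 166.25 mm²); the r=8.5 cylinder at (0, 10.5) contributes a regular 6-gon of circumradius 8.5 (area = (6/2)·8.500²·sin(360°/6) = 187.71 mm²); After the difference (first − rest): starting from the r=9.5 cylinder (234.48 mm²), the r=8 sphere at (-2, -1.5) partially overlaps it — only the 154.63 mm² overlap (of its 166.25 mm²) is removed, clipping the outline; the r=8.5 cylinder at (0, 10.5) partially overlaps it — only the 35.72 mm² overlap (of its 187.71 mm²) is removed, clipping the outline — area = 44.12 mm². So its area = 44.12 mm². Layer 25 (z = 2.5): the r=9.5 cylinder gives a regular 6-gon of circumradius 9.5 (constant along its height) (area = (6/2)·9.500²·sin(360°/6) = 234.48 mm²); the sphere at (-2, -1.5): section is a regular 6-gon, circumradius = √(r²−h²) = √(8²−4²) = 6.928 (area = (6/2)·6.928²·sin(360°/6) = 124.71 mm²); the cylinder at (0, 10.5): section is a regular 6-gon, circumradius r=8.5 (area = (6/2)·8.500²·sin(360°/6) = 187.71 mm²); Taking the first minus the rest: starting from the r=9.5 cylinder (234.48 mm²), the r=8 sphere at (-2, -1.5) partially overlaps it — only the 122.90 mm² overlap (of its 124.71 mm²) is removed, clipping the outline; the r=8.5 cylinder at (0, 10.5) partially overlaps it — only the 44.21 mm² overlap (of its 187.71 mm²) is removed, clipping the outline — area = 67.37 mm². So its area = 67.37 mm². Layer 25 is larger (67.37 vs 44.12 mm²).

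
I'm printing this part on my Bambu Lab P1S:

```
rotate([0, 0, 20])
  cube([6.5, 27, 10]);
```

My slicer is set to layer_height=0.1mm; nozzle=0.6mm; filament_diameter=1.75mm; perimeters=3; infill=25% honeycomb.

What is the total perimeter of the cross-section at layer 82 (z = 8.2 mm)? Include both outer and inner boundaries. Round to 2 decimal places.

67.00 mm

At z = 8.2 mm: the cube is present — its section is the full 6.5×27 rectangle (perimeter 67.00 mm); (whole slice rotated 20° about Z — lengths, areas and connectivity unchanged). Overall, the cross-section is a single solid region. Total boundary length (outer) = 67.00 mm.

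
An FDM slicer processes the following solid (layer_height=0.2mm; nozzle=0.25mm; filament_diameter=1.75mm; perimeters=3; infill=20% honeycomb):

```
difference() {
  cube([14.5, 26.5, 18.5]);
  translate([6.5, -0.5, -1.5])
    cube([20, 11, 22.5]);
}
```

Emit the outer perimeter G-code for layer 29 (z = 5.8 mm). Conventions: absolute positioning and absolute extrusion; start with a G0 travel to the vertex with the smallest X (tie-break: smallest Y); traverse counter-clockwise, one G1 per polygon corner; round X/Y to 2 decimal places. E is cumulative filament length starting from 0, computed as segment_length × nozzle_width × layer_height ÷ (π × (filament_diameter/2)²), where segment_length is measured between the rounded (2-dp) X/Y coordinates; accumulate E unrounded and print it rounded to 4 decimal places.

G0 X0.00 Y0.00 Z5.80
G1 X6.50 Y0.00 E0.1351
G1 X6.50 Y10.50 E0.3534
G1 X14.50 Y10.50 E0.5197
G1 X14.50 Y26.50 E0.8523
G1 X0.00 Y26.50 E1.1537
G1 X0.00 Y0.00 E1.7046

At z = 5.8 mm: the cube is present — its section is the full 14.5×26.5 rectangle; the 20×11 cube at (6.5, -0.5) contributes its full rectangle; Subtracting the remaining from the first: starting from the 14.5×26.5 cube, the 20×11 cube at (6.5, -0.5) partially overlaps it — only the 84.00 mm² overlap (of its 220.00 mm²) is removed, clipping the outline — 1 connected region. The outline is a single polygon with 6 vertices. Extrusion per mm of travel: 0.25 × 0.2 / (π × 0.875²) = 0.020788. Accumulating E over each segment gives final E = 1.7046.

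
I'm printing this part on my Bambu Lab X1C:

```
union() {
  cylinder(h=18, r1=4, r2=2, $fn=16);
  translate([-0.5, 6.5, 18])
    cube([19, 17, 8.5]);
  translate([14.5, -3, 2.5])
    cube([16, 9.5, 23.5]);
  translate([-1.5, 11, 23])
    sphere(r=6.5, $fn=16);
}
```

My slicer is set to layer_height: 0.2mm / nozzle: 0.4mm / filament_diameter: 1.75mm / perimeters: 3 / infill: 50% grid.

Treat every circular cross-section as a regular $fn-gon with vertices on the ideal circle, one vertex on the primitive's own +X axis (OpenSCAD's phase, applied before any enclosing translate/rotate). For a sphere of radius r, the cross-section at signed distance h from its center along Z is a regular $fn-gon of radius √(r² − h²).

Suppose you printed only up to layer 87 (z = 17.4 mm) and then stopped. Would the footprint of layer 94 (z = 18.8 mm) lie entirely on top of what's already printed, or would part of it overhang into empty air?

Compare the two slices. At z = 17.4: the cone: at t=0.967 of its height the radius interpolates to r₁+(r₂−r₁)t = 2.067, giving a regular 16-gon of that circumradius (area = (16/2)·2.067²·sin(360°/16) = 13.08 mm²); the cube at (-0.5, 6.5) is absent (z outside [18, 26.5]); the cube at (14.5, -3) is present — its section is the full 16×9.5 rectangle (area 152.00 mm²); the sphere at (-1.5, 11): section is a regular 16-gon, circumradius = √(r²−h²) = √(6.5²−5.6²) = 3.300 (area = (16/2)·3.300²·sin(360°/16) = 33.34 mm²); Taking the union: the 3 present regions are separate (no shared area or edge), so areas and boundary lengths simply add and each stays a separate island — area = 198.42 mm². At z = 18.8: the cone is not intersected at this z (z outside [0, 18]); the cube at (-0.5, 6.5) is present — its section is the full 19×17 rectangle (area 323.00 mm²); the 16×9.5 cube at (14.5, -3) contributes its full rectangle (area 152.00 mm²); the r=6.5 sphere at (-1.5, 11) slices to a regular 16-gon of circumradius 4.961 (√(r²−h²) with h=4.2 from center) (area = (16/2)·4.961²·sin(360°/16) = 75.34 mm²); Taking the union: the regions partially overlap — summed areas 550.34 mm² minus the doubly-counted overlap 27.79 mm² gives 522.55 mm² — area = 522.55 mm². Checking containment: at z = 18.8 the cross-section extends beyond the z = 17.4 cross-section by about 337.21 mm².

part overhangs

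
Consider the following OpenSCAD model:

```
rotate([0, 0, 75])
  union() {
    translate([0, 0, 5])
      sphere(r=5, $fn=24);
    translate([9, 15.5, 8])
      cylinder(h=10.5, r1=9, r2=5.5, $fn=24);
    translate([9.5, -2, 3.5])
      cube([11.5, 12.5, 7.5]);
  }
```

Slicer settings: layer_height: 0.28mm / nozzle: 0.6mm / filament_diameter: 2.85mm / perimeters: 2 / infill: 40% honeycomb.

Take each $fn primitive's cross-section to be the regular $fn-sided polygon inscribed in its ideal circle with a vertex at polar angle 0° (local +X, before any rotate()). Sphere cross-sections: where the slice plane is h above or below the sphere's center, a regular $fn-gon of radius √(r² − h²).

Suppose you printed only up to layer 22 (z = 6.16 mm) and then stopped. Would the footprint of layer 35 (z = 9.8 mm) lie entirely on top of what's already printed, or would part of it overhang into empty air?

part overhangs

Compare the two slices. At z = 6.16: the r=5 sphere contributes a regular 24-gon of circumradius √(5²−1.16²) = 4.864 (area = (24/2)·4.864²·sin(360°/24) = 73.47 mm²); the cone at (9, 15.5) does not reach this height (z outside [8, 18.5]); the 11.5×12.5 cube at (9.5, -2) contributes its full rectangle (area 143.75 mm²); Taking the union: the 2 present regions are separate (no shared area or edge), so areas and boundary lengths simply add and each stays a separate island — area = 217.22 mm²; (whole slice rotated 75° about Z — lengths, areas and connectivity unchanged). At z = 9.8: the r=5 sphere slices to a regular 24-gon of circumradius 1.400 (√(r²−h²) with h=4.8 from center) (area = (24/2)·1.400²·sin(360°/24) = 6.09 mm²); the cone at (9, 15.5) contributes a regular 24-gon of circumradius 8.400 (interpolated between r1=9 and r2=5.5 at t=0.171) (area = (24/2)·8.400²·sin(360°/24) = 219.15 mm²); the cube at (9.5, -2) is present — its section is the full 11.5×12.5 rectangle (area 143.75 mm²); Merging all regions: the regions partially overlap — summed areas 368.98 mm² minus the doubly-counted overlap 13.99 mm² gives 354.99 mm² — area = 354.99 mm²; (whole slice rotated 75° about Z — lengths, areas and connectivity unchanged). Checking containment: at z = 9.8 the cross-section extends beyond the z = 6.16 cross-section by about 205.16 mm².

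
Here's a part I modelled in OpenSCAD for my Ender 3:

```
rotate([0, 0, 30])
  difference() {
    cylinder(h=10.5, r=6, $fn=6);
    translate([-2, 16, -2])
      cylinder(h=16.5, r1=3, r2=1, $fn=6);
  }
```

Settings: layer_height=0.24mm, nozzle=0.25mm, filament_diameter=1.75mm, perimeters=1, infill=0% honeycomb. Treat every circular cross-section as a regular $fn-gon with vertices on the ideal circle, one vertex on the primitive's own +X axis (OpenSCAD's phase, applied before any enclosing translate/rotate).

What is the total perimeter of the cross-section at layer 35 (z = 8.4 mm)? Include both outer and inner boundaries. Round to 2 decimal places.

36.00 mm

At z = 8.4 mm: the r=6 cylinder gives a regular 6-gon of circumradius 6 (constant along its height) (perimeter = 2·6·6.000·sin(180°/6) = 36.00 mm); the cone at (-2, 16) (r1=3→r2=1) has section circumradius 1.739 here — a regular 6-gon (perimeter = 2·6·1.739·sin(180°/6) = 10.44 mm); After the difference (first − rest): starting from the r=6 cylinder, the cone at (-2, 16) misses the remaining region (no effect) — boundary = 36.00 mm; (whole slice rotated 30° about Z — lengths, areas and connectivity unchanged). Overall, the cross-section is a single solid region. Total boundary length (outer) = 36.00 mm.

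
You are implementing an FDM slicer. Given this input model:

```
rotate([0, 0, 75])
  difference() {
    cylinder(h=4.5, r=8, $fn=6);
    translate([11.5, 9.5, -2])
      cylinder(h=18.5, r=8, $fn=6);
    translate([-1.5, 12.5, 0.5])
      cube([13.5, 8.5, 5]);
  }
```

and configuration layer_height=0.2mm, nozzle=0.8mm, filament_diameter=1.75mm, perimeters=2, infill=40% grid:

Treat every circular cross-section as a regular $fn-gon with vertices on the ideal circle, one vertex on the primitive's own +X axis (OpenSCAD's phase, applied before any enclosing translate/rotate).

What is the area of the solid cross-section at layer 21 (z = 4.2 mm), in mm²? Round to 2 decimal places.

At z = 4.2 mm: the cylinder: section is a regular 6-gon, circumradius r=8 (area = (6/2)·8.000²·sin(360°/6) = 166.28 mm²); the r=8 cylinder at (11.5, 9.5) gives a regular 6-gon of circumradius 8 (constant along its height) (area = (6/2)·8.000²·sin(360°/6) = 166.28 mm²); the cube at (-1.5, 12.5) (footprint 13.5×8.5) is included at this height (area 114.75 mm²); After the difference (first − rest): starting from the r=8 cylinder (166.28 mm²), the r=8 cylinder at (11.5, 9.5) misses the remaining region (no effect); the 13.5×8.5 cube at (-1.5, 12.5) misses the remaining region (no effect) — area = 166.28 mm²; (whole slice rotated 75° about Z — lengths, areas and connectivity unchanged). Overall, the cross-section is a single solid region. Net area = 166.28 mm².

166.28 mm²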